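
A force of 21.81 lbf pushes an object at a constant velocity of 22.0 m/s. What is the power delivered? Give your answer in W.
P = Fv = 97.02 N × 22 m/s = 2134 W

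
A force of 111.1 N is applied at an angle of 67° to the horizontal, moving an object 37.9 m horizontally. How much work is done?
W = Fd cosθ = 111.1×37.9×cos(67°) = 1645.2 J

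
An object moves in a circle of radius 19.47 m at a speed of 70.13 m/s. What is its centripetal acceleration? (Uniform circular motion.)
a_c = v²/r = 70.13²/19.47 = 4918.22/19.47 = 252.6 m/s²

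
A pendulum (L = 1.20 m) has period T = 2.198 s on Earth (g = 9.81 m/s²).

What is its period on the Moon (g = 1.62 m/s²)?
T = 2π√(L/g), so T_moon/T_earth = √(g_earth/g_moon)
T_moon = 2π√(1.2/1.62) = 5.408 s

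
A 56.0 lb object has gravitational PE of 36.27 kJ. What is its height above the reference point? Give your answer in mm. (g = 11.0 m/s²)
PE = mgh → h = PE/(mg) = 3.627e+04 J / (25.4 kg × 11.0 m/s²) = 129.8 m = 129800.0 mm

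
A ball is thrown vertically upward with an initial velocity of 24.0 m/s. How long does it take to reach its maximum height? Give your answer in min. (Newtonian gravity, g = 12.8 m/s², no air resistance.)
t_up = v₀/g (with unit conversion) = 0.03125 min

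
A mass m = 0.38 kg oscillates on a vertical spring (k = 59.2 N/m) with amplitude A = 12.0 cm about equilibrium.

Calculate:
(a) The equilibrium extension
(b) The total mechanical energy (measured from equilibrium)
x_eq = mg/k = 0.38×9.81/59.2 = 0.06297 m = 6.297 cm
E = ½kA² = ½×59.2×(0.12)² = 0.4262 J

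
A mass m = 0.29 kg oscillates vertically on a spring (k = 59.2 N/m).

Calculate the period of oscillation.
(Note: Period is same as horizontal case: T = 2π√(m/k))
T = 2π√(m/k) = 2π√(0.29/59.2) = 0.4398 s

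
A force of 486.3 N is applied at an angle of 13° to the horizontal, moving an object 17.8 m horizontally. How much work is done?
W = Fd cosθ = 486.3×17.8×cos(13°) = 8434.3 J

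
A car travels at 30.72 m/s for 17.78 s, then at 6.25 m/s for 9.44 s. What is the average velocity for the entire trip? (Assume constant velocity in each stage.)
d₁ = v₁t₁ = 30.72 × 17.78 = 546.202 m
d₂ = v₂t₂ = 6.25 × 9.44 = 59 m
d_total = 605.2 m, t_total = 27.22 s
v_avg = d_total/t_total = 605.2/27.22 = 22.23 m/s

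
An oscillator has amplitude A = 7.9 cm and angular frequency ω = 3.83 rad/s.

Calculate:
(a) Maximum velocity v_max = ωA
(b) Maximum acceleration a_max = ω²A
v_max = ωA = 3.83×0.079 = 0.3026 m/s
a_max = ω²A = 3.83²×0.079 = 1.159 m/s²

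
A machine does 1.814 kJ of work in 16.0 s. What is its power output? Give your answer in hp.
P = W/t = 1814 J / 16 s = 113.4 W = 0.152 hp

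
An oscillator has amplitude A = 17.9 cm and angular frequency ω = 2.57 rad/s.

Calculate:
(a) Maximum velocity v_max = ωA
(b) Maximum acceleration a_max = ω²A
v_max = ωA = 2.57×0.179 = 0.46 m/s
a_max = ω²A = 2.57²×0.179 = 1.182 m/s²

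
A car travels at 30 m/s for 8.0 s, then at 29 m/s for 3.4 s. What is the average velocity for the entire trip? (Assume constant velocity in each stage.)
d₁ = v₁t₁ = 30 × 8.0 = 240 m
d₂ = v₂t₂ = 29 × 3.4 = 98.6 m
d_total = 338.6 m, t_total = 11.4 s
v_avg = d_total/t_total = 338.6/11.4 = 29.7 m/s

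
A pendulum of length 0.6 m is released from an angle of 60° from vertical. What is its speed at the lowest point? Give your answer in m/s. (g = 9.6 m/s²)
h = L(1 − cosθ) = 0.6×(1 − cos60°) = 0.3 m
v = √(2gh) = √(2×9.6×0.3) = 2.4 m/s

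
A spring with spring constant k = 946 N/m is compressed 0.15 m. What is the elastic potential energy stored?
PE = ½kx² = ½×946×0.15² = 10.64 J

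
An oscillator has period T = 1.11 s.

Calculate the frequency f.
f = 1/T = 1/1.11 = 0.9009 Hz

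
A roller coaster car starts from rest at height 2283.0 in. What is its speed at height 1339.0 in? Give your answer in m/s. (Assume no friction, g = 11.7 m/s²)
mgh₁ = ½mv₂² + mgh₂ → v₂ = √(2g(h₁−h₂)) = √(2×11.7×(57.99−34.01)) = 23.69 m/s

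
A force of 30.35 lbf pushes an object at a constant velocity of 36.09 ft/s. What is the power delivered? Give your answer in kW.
P = Fv = 135 N × 11 m/s = 1485 W = 1.485 kW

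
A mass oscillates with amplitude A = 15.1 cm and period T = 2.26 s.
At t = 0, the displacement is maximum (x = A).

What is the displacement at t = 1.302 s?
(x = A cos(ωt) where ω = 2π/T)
ω = 2π/T = 2π/2.26 = 2.78 rad/s
x = A cos(ωt) = 15.1×cos(2.78×1.302) = -13.41 cm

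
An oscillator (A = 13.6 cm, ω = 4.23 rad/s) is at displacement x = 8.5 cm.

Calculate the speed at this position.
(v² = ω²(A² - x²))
v = ω√(A² − x²) = 4.23×√(0.136² − 0.085²) = 0.4491 m/s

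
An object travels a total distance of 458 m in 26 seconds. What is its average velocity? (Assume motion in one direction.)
v_avg = Δd / Δt = 458 / 26 = 17.62 m/s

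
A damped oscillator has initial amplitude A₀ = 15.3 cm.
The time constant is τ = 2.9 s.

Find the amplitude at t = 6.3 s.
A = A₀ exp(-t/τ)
A = A₀ exp(−t/τ) = 15.3×exp(−6.3/2.9) = 1.743 cm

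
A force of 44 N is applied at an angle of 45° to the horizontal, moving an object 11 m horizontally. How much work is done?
W = Fd cosθ = 44×11×cos(45°) = 342.24 J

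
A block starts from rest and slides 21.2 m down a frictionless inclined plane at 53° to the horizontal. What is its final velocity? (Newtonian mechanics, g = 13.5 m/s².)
a = g sin(θ) = 13.5 × sin(53°) = 10.78 m/s²
v = √(2ad) = √(2 × 10.78 × 21.2) = 21.38 m/s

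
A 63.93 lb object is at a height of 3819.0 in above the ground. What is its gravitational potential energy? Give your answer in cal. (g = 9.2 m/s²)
PE = mgh = 29 kg × 9.2 m/s² × 97 m = 2.588e+04 J = 6185.0 cal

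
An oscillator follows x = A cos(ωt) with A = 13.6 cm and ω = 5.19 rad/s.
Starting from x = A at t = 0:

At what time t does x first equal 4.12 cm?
cos(ωt) = x/A = 4.12/13.6 = 0.3029
ωt = arccos(0.3029) = 1.263 rad
t = 1.263/5.19 = 0.2434 s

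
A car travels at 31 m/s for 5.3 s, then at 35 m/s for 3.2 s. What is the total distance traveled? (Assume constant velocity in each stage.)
d₁ = v₁t₁ = 31 × 5.3 = 164.3 m
d₂ = v₂t₂ = 35 × 3.2 = 112 m
d_total = 164.3 + 112 = 276.3 m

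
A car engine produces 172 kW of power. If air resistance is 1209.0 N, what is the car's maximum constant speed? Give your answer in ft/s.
P = Fv → v = P/F = 172000 W / 1209 N = 142.3 m/s = 466.8 ft/s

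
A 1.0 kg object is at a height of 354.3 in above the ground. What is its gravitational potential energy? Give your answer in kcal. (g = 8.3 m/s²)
PE = mgh = 1 kg × 8.3 m/s² × 8.999 m = 74.69 J = 0.01785 kcal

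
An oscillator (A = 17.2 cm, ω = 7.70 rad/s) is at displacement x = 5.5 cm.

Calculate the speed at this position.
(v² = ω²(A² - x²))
v = ω√(A² − x²) = 7.7×√(0.172² − 0.055²) = 1.255 m/s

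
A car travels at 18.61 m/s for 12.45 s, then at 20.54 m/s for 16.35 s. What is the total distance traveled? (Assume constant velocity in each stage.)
d₁ = v₁t₁ = 18.61 × 12.45 = 231.694 m
d₂ = v₂t₂ = 20.54 × 16.35 = 335.829 m
d_total = 231.694 + 335.829 = 567.52 m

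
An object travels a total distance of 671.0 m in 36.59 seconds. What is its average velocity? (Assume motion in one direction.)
v_avg = Δd / Δt = 671.0 / 36.59 = 18.34 m/s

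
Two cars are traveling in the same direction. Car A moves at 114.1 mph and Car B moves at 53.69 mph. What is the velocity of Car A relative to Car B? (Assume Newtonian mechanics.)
v_rel = v_A - v_B = 114.1 - 53.69 = 60.41 mph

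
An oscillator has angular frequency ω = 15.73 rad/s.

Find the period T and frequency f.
T = 2π/ω = 2π/15.73 = 0.3994 s; f = ω/2π = 2.504 Hz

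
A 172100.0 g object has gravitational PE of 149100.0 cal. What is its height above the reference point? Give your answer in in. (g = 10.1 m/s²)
PE = mgh → h = PE/(mg) = 6.238e+05 J / (172.1 kg × 10.1 m/s²) = 358.9 m = 14130.0 in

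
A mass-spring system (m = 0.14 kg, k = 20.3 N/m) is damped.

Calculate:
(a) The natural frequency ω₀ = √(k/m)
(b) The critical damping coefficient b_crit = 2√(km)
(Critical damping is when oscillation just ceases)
ω₀ = √(k/m) = √(20.3/0.14) = 12.04 rad/s
b_crit = 2√(km) = 2√(20.3×0.14) = 3.372 kg/s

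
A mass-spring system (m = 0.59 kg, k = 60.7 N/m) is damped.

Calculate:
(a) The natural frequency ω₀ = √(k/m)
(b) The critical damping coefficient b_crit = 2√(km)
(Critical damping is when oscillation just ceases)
ω₀ = √(k/m) = √(60.7/0.59) = 10.14 rad/s
b_crit = 2√(km) = 2√(60.7×0.59) = 11.97 kg/s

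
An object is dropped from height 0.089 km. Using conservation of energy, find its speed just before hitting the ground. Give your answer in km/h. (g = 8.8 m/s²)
mgh = ½mv² → v = √(2gh) = √(2×8.8×89) = 39.58 m/s = 142.5 km/h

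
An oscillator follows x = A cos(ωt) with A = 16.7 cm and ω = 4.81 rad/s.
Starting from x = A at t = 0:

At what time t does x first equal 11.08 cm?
cos(ωt) = x/A = 11.08/16.7 = 0.6635
ωt = arccos(0.6635) = 0.8453 rad
t = 0.8453/4.81 = 0.1757 s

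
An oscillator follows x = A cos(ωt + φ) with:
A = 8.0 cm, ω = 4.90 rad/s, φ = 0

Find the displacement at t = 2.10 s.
x = A cos(ωt + φ) = 8.0×cos(4.9×2.1 + 0) = -5.188 cm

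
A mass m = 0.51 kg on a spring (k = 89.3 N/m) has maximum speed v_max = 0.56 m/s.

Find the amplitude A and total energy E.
½mv²_max = ½kA² → A = v_max√(m/k) = 0.56×√(0.51/89.3) = 0.04232 m = 4.232 cm
E = ½mv²_max = ½×0.51×0.56² = 0.07997 J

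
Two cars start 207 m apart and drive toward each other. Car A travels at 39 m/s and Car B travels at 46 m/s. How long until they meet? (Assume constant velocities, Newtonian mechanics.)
Combined speed: v_combined = 39 + 46 = 85 m/s
Time to meet: t = d/85 = 207/85 = 2.44 s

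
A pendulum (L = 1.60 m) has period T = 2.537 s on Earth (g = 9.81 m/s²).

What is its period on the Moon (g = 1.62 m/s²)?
T = 2π√(L/g), so T_moon/T_earth = √(g_earth/g_moon)
T_moon = 2π√(1.6/1.62) = 6.244 s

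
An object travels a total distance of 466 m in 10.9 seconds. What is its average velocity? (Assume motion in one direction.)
v_avg = Δd / Δt = 466 / 10.9 = 42.75 m/s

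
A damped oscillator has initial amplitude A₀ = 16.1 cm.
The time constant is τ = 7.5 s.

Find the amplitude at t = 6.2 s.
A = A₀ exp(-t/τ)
A = A₀ exp(−t/τ) = 16.1×exp(−6.2/7.5) = 7.044 cm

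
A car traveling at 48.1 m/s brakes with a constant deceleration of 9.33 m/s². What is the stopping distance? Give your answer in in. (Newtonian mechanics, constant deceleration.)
d = v₀² / (2a) (with unit conversion) = 4881.0 in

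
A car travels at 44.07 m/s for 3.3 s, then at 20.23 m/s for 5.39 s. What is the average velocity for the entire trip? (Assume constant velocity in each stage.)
d₁ = v₁t₁ = 44.07 × 3.3 = 145.431 m
d₂ = v₂t₂ = 20.23 × 5.39 = 109.04 m
d_total = 254.47 m, t_total = 8.69 s
v_avg = d_total/t_total = 254.47/8.69 = 29.28 m/s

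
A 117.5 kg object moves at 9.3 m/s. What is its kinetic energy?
KE = ½mv² = ½×117.5×9.3² = 5081.288 J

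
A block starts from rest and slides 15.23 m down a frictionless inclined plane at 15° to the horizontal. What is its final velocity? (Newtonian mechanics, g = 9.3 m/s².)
a = g sin(θ) = 9.3 × sin(15°) = 2.41 m/s²
v = √(2ad) = √(2 × 2.41 × 15.23) = 8.56 m/s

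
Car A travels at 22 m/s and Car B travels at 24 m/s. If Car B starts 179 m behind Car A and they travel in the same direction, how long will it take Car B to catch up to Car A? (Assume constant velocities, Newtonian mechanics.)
Relative speed: v_rel = 24 - 22 = 2 m/s
Time to catch: t = d₀/v_rel = 179/2 = 89.5 s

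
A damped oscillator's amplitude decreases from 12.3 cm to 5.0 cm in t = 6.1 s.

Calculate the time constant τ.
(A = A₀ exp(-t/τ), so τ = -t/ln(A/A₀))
A/A₀ = 5.0/12.3 = 0.4065; ln(A/A₀) = -0.9002
τ = −t/ln(A/A₀) = −6.1/-0.9002 = 6.777 s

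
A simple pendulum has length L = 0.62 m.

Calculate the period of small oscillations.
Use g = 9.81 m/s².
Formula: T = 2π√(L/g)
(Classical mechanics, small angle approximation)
T = 2π√(L/g) = 2π√(0.62/9.81) = 1.58 s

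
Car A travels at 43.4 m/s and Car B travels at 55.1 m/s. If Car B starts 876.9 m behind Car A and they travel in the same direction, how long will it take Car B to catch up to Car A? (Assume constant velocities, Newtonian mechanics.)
Relative speed: v_rel = 55.1 - 43.4 = 11.7 m/s
Time to catch: t = d₀/v_rel = 876.9/11.7 = 74.95 s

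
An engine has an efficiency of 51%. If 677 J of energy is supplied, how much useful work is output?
W_out = η × W_in = 0.51 × 677 = 345.27 J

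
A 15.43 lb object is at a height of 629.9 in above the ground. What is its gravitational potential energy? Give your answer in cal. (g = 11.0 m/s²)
PE = mgh = 6.999 kg × 11.0 m/s² × 16 m = 1232 J = 294.4 cal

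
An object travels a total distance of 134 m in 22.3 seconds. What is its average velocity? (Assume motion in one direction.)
v_avg = Δd / Δt = 134 / 22.3 = 6.01 m/s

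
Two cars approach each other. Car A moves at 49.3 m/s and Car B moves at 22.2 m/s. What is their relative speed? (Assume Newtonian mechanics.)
v_rel = v_A + v_B = 49.3 + 22.2 = 71.5 m/s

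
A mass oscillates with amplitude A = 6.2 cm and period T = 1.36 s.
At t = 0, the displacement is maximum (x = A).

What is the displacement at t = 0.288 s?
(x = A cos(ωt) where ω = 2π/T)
ω = 2π/T = 2π/1.36 = 4.62 rad/s
x = A cos(ωt) = 6.2×cos(4.62×0.288) = 1.475 cm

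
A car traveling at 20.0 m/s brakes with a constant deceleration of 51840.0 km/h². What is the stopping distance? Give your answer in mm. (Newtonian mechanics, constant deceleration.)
d = v₀² / (2a) (with unit conversion) = 50000.0 mm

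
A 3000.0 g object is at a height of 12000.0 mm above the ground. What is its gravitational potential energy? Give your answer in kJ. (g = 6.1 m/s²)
PE = mgh = 3 kg × 6.1 m/s² × 12 m = 219.6 J = 0.2196 kJ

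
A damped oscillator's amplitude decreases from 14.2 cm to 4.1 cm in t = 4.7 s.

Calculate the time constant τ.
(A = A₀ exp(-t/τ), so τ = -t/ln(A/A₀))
A/A₀ = 4.1/14.2 = 0.2887; ln(A/A₀) = -1.242
τ = −t/ln(A/A₀) = −4.7/-1.242 = 3.783 s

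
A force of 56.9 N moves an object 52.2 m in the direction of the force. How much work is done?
W = Fd = 56.9×52.2 = 2970.2 J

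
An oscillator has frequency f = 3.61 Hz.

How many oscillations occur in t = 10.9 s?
n = f×t = 3.61×10.9 = 39.35 oscillations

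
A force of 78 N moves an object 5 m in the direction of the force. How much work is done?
W = Fd = 78×5 = 390.0 J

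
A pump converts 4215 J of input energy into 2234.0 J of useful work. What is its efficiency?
η = W_out/W_in = 2234.0/4215 = 0.53 = 53.0%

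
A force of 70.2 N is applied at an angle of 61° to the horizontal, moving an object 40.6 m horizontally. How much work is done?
W = Fd cosθ = 70.2×40.6×cos(61°) = 1381.8 J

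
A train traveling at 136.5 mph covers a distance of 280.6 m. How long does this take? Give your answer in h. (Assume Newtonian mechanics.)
t = d/v (with unit conversion) = 0.001277 h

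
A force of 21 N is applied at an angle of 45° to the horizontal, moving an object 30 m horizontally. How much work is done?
W = Fd cosθ = 21×30×cos(45°) = 445.48 J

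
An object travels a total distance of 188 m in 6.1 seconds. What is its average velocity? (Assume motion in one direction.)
v_avg = Δd / Δt = 188 / 6.1 = 30.82 m/s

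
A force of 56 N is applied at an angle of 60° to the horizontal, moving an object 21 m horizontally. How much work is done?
W = Fd cosθ = 56×21×cos(60°) = 588.0 J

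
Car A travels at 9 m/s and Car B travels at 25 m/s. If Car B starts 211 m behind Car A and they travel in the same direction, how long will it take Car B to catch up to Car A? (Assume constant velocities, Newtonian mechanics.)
Relative speed: v_rel = 25 - 9 = 16 m/s
Time to catch: t = d₀/v_rel = 211/16 = 13.19 s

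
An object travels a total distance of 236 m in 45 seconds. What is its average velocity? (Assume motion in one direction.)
v_avg = Δd / Δt = 236 / 45 = 5.24 m/s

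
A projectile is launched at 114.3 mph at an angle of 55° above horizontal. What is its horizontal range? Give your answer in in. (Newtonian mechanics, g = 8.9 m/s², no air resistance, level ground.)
R = v₀² sin(2θ) / g (with unit conversion) = 10850.0 in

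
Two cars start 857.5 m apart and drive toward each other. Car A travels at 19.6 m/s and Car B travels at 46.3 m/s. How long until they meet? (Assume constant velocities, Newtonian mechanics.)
Combined speed: v_combined = 19.6 + 46.3 = 65.9 m/s
Time to meet: t = d/65.9 = 857.5/65.9 = 13.01 s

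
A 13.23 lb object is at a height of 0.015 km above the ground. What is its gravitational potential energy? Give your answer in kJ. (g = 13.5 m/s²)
PE = mgh = 6.001 kg × 13.5 m/s² × 15 m = 1215 J = 1.215 kJ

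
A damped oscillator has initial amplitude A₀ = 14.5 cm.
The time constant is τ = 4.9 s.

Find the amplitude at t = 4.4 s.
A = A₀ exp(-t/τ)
A = A₀ exp(−t/τ) = 14.5×exp(−4.4/4.9) = 5.907 cm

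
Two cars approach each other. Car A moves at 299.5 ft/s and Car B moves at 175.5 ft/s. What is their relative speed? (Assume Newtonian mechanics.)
v_rel = v_A + v_B = 299.5 + 175.5 = 475.0 ft/s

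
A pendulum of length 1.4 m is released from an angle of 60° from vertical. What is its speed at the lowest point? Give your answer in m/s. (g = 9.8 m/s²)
h = L(1 − cosθ) = 1.4×(1 − cos60°) = 0.7 m
v = √(2gh) = √(2×9.8×0.7) = 3.704 m/s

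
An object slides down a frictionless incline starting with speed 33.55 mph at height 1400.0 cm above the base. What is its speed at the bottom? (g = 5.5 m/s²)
½mv₀² + mgh = ½mv² → v = √(v₀² + 2gh) = √(15² + 2×5.5×14) = 19.47 m/s = 43.55 mph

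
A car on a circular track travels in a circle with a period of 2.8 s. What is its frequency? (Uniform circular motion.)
f = 1/T = 1/2.8 = 0.3571 Hz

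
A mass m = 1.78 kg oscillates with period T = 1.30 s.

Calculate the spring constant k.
T = 2π√(m/k) → k = m(2π/T)² = 1.78×(2π/1.3)² = 41.58 N/m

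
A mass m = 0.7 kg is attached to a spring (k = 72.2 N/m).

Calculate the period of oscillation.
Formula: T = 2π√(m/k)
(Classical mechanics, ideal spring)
T = 2π√(m/k) = 2π√(0.7/72.2) = 0.6187 s; f = 1/T = 1.616 Hz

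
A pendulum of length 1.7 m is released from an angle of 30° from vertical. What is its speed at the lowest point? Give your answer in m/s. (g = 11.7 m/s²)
h = L(1 − cosθ) = 1.7×(1 − cos30°) = 0.2278 m
v = √(2gh) = √(2×11.7×0.2278) = 2.309 m/s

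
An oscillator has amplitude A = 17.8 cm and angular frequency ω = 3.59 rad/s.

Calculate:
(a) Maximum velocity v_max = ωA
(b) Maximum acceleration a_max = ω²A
v_max = ωA = 3.59×0.178 = 0.639 m/s
a_max = ω²A = 3.59²×0.178 = 2.294 m/s²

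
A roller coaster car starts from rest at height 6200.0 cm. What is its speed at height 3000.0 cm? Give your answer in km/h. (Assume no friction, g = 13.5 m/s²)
mgh₁ = ½mv₂² + mgh₂ → v₂ = √(2g(h₁−h₂)) = √(2×13.5×(62−30)) = 29.39 m/s = 105.8 km/h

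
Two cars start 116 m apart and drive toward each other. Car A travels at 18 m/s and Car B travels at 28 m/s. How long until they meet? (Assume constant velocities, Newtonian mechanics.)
Combined speed: v_combined = 18 + 28 = 46 m/s
Time to meet: t = d/46 = 116/46 = 2.52 s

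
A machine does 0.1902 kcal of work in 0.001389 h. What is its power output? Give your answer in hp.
P = W/t = 795.8 J / 5 s = 159.1 W = 0.2134 hp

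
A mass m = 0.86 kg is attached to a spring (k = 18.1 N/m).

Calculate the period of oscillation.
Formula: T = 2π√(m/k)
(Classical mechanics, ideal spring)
T = 2π√(m/k) = 2π√(0.86/18.1) = 1.37 s; f = 1/T = 0.7301 Hz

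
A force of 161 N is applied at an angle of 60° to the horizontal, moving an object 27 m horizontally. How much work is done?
W = Fd cosθ = 161×27×cos(60°) = 2173.5 J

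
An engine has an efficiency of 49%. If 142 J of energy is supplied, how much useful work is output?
W_out = η × W_in = 0.49 × 142 = 69.58 J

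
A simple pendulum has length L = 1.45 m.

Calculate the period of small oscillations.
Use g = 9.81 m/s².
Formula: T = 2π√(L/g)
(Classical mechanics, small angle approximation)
T = 2π√(L/g) = 2π√(1.45/9.81) = 2.416 s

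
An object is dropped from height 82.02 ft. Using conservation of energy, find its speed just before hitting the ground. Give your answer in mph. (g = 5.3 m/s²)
mgh = ½mv² → v = √(2gh) = √(2×5.3×25) = 16.28 m/s = 36.41 mph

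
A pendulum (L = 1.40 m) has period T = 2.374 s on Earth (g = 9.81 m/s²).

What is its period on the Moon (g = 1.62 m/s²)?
T = 2π√(L/g), so T_moon/T_earth = √(g_earth/g_moon)
T_moon = 2π√(1.4/1.62) = 5.841 s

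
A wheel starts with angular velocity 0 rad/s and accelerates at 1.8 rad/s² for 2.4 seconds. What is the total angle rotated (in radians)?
θ = ω₀t + ½αt² = 0×2.4 + ½×1.8×2.4² = 5.18 rad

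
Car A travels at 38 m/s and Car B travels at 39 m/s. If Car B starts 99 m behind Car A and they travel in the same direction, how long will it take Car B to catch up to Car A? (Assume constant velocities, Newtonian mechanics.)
Relative speed: v_rel = 39 - 38 = 1 m/s
Time to catch: t = d₀/v_rel = 99/1 = 99.0 s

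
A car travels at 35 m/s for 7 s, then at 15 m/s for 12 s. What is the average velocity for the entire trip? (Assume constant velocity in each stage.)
d₁ = v₁t₁ = 35 × 7 = 245 m
d₂ = v₂t₂ = 15 × 12 = 180 m
d_total = 425 m, t_total = 19 s
v_avg = d_total/t_total = 425/19 = 22.37 m/s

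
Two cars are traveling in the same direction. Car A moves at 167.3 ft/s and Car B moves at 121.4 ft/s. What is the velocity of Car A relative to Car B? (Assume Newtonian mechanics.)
v_rel = v_A - v_B = 167.3 - 121.4 = 45.9 ft/s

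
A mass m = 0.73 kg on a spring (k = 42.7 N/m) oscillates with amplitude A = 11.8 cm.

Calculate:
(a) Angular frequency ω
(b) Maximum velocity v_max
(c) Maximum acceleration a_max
ω = √(k/m) = √(42.7/0.73) = 7.648 rad/s
v_max = ωA = 7.648×0.118 = 0.9025 m/s
a_max = ω²A = 7.648²×0.118 = 6.902 m/s²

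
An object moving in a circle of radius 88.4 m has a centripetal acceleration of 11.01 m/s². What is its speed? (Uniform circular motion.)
v = √(a_c × r) = √(11.01 × 88.4) = 31.2 m/s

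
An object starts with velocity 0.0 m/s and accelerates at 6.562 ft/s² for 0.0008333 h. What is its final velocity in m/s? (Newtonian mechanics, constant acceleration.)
v = v₀ + at (with unit conversion) = 6.0 m/s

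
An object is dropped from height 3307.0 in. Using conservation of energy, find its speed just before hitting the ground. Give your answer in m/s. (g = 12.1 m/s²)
mgh = ½mv² → v = √(2gh) = √(2×12.1×84) = 45.09 m/s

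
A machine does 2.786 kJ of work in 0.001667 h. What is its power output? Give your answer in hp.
P = W/t = 2786 J / 6.001 s = 464.2 W = 0.6226 hp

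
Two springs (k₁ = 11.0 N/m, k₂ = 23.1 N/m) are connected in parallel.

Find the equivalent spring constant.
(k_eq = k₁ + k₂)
k_eq = k₁ + k₂ = 11.0 + 23.1 = 34.1 N/m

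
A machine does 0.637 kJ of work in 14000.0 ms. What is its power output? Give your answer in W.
P = W/t = 637 J / 14 s = 45.5 W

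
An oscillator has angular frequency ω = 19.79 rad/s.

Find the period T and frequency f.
T = 2π/ω = 2π/19.79 = 0.3175 s; f = ω/2π = 3.15 Hz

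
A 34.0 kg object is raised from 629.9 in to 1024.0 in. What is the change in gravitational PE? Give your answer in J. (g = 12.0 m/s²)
ΔPE = mg(h₂ − h₁) = 34 kg × 12.0 m/s² × (26.01 − 16) m = 4084 J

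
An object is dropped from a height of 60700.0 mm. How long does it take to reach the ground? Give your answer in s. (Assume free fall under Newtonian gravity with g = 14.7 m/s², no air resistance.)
t = √(2h/g) (with unit conversion) = 2.874 s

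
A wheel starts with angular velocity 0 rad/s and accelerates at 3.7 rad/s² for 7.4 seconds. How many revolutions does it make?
θ = ω₀t + ½αt² = 0×7.4 + ½×3.7×7.4² = 101.31 rad
Revolutions = θ/(2π) = 101.31/(2π) = 16.12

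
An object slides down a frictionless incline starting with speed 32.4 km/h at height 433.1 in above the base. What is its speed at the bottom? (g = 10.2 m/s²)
½mv₀² + mgh = ½mv² → v = √(v₀² + 2gh) = √(9² + 2×10.2×11) = 17.48 m/s = 62.91 km/h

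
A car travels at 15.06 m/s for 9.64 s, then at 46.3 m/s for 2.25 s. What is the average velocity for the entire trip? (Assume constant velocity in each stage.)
d₁ = v₁t₁ = 15.06 × 9.64 = 145.178 m
d₂ = v₂t₂ = 46.3 × 2.25 = 104.175 m
d_total = 249.35 m, t_total = 11.89 s
v_avg = d_total/t_total = 249.35/11.89 = 20.97 m/s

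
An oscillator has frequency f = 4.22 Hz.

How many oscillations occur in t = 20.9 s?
n = f×t = 4.22×20.9 = 88.2 oscillations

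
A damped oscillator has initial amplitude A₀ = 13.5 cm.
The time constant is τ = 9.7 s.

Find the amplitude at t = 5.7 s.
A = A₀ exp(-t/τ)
A = A₀ exp(−t/τ) = 13.5×exp(−5.7/9.7) = 7.501 cm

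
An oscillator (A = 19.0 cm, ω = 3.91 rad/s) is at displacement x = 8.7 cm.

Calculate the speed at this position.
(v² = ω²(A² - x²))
v = ω√(A² − x²) = 3.91×√(0.19² − 0.087²) = 0.6604 m/s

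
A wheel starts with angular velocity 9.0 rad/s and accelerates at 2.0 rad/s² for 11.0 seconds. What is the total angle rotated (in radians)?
θ = ω₀t + ½αt² = 9.0×11.0 + ½×2.0×11.0² = 220.0 rad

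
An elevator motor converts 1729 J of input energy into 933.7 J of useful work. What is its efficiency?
η = W_out/W_in = 933.7/1729 = 0.54 = 54.0%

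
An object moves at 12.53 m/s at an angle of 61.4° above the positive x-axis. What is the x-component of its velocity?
vₓ = v cos(θ) = 12.53 × cos(61.4°) = 6.0 m/s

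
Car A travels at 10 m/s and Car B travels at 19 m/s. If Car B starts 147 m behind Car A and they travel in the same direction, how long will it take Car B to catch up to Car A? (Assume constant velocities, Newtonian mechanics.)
Relative speed: v_rel = 19 - 10 = 9 m/s
Time to catch: t = d₀/v_rel = 147/9 = 16.33 s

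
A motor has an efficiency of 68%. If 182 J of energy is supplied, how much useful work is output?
W_out = η × W_in = 0.68 × 182 = 123.76 J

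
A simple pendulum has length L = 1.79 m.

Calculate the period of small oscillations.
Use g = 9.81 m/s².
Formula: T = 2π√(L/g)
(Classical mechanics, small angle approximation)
T = 2π√(L/g) = 2π√(1.79/9.81) = 2.684 s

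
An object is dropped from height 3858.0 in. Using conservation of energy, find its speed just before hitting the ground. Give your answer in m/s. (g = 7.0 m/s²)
mgh = ½mv² → v = √(2gh) = √(2×7.0×97.99) = 37.04 m/s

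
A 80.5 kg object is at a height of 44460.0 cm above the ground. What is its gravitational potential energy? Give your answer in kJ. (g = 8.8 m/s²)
PE = mgh = 80.5 kg × 8.8 m/s² × 444.6 m = 3.15e+05 J = 315.0 kJ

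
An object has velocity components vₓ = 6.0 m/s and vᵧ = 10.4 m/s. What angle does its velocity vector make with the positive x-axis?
θ = arctan(vᵧ/vₓ) = arctan(10.4/6.0) = 60.02°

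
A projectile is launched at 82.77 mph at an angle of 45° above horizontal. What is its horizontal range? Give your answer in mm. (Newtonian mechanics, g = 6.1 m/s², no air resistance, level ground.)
R = v₀² sin(2θ) / g (with unit conversion) = 224400.0 mm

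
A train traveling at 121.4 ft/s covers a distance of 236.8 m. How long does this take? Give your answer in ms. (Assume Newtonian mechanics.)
t = d/v (with unit conversion) = 6400.0 ms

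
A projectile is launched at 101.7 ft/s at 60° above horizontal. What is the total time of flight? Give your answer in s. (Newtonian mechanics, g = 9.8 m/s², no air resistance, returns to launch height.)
T = 2v₀sin(θ)/g (with unit conversion) = 5.479 s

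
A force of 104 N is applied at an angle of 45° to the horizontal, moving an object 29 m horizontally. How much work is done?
W = Fd cosθ = 104×29×cos(45°) = 2132.6 J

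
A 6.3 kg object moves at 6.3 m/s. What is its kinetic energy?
KE = ½mv² = ½×6.3×6.3² = 125.0235 J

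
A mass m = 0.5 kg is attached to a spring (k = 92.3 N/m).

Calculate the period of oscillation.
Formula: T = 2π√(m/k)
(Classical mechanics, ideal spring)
T = 2π√(m/k) = 2π√(0.5/92.3) = 0.4624 s; f = 1/T = 2.162 Hz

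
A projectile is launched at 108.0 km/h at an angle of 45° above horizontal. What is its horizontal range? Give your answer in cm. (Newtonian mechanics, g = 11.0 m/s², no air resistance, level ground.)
R = v₀² sin(2θ) / g (with unit conversion) = 8182.0 cm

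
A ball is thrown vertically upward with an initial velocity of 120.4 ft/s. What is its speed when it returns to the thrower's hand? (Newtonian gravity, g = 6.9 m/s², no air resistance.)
By conservation of energy, the ball returns at the same speed = 120.4 ft/s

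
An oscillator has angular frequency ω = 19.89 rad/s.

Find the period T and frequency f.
T = 2π/ω = 2π/19.89 = 0.3159 s; f = ω/2π = 3.166 Hz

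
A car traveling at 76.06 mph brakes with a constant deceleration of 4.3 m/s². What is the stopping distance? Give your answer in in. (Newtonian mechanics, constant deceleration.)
d = v₀² / (2a) (with unit conversion) = 5293.0 in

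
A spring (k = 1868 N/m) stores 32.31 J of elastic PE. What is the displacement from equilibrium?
PE = ½kx² → x = √(2PE/k) = √(2×32.31/1868) = 0.186 m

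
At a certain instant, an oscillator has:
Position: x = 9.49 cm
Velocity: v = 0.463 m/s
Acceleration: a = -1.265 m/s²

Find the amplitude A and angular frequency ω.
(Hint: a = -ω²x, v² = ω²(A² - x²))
a = −ω²x → ω = √(|a|/x) = √(1.265/0.0949) = 3.651 rad/s
v² = ω²(A² − x²) → A = √(x² + v²/ω²) = √(0.0949² + 0.463²/3.651²) = 0.1584 m = 15.84 cm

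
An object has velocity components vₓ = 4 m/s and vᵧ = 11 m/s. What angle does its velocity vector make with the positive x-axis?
θ = arctan(vᵧ/vₓ) = arctan(11/4) = 70.02°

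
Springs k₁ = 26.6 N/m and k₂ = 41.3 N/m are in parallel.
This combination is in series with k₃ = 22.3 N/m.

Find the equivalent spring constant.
k₁₂ = k₁ + k₂ = 67.9 N/m (parallel)
1/k_eq = 1/k₁₂ + 1/k₃ → k_eq = 16.79 N/m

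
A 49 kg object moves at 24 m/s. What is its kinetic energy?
KE = ½mv² = ½×49×24² = 14112.0 J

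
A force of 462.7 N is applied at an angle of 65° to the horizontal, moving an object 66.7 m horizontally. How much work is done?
W = Fd cosθ = 462.7×66.7×cos(65°) = 13043.0 J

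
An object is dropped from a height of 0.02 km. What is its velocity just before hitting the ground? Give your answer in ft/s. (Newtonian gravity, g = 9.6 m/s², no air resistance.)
v = √(2gh) (with unit conversion) = 64.29 ft/s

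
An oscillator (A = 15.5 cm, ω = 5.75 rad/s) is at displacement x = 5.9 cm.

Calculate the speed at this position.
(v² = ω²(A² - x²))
v = ω√(A² − x²) = 5.75×√(0.155² − 0.059²) = 0.8242 m/s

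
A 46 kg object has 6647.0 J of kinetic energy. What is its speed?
KE = ½mv² → v = √(2KE/m) = √(2×6647.0/46) = 17.0 m/s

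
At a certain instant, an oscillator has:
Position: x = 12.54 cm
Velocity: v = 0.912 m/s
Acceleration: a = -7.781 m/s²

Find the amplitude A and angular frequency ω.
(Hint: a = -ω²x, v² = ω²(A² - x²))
a = −ω²x → ω = √(|a|/x) = √(7.781/0.1254) = 7.877 rad/s
v² = ω²(A² − x²) → A = √(x² + v²/ω²) = √(0.1254² + 0.912²/7.877²) = 0.1707 m = 17.07 cm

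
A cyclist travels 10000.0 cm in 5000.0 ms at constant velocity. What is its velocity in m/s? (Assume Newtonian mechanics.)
v = d/t (with unit conversion) = 20.0 m/s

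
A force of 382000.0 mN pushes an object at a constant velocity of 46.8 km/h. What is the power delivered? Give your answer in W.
P = Fv = 382 N × 13 m/s = 4966 W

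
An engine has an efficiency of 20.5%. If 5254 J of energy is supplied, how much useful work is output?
W_out = η × W_in = 0.205 × 5254 = 1077.1 J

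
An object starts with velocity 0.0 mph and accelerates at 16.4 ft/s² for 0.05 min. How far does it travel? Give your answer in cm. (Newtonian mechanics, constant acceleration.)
d = v₀t + ½at² (with unit conversion) = 2249.0 cm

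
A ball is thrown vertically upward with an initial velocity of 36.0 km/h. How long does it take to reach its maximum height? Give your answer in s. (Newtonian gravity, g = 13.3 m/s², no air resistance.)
t_up = v₀/g (with unit conversion) = 0.7519 s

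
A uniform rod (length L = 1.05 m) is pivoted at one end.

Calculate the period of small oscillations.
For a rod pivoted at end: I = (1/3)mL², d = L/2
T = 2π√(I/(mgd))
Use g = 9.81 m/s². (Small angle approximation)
I/m = (1/3)L² = 0.3675 m²; d = L/2 = 0.525 m
T = 2π√(I/(mgd)) = 2π√(0.3675/(9.81×0.525)) = 1.678 s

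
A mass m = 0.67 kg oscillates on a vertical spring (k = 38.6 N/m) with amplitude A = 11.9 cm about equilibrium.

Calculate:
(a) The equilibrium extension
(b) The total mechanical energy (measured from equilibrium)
x_eq = mg/k = 0.67×9.81/38.6 = 0.1703 m = 17.03 cm
E = ½kA² = ½×38.6×(0.119)² = 0.2733 J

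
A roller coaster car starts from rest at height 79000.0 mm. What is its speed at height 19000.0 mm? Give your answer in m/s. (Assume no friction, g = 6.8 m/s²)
mgh₁ = ½mv₂² + mgh₂ → v₂ = √(2g(h₁−h₂)) = √(2×6.8×(79−19)) = 28.57 m/s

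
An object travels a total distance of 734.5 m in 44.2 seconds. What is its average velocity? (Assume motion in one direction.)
v_avg = Δd / Δt = 734.5 / 44.2 = 16.62 m/s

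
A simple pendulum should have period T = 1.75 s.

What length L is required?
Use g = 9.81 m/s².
T = 2π√(L/g) → L = g(T/2π)² = 9.81×(1.75/2π)² = 0.761 m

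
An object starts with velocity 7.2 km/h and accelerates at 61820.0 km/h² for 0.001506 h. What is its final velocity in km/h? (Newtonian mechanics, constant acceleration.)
v = v₀ + at (with unit conversion) = 100.3 km/h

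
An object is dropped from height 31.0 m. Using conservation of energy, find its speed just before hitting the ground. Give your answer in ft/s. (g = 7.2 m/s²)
mgh = ½mv² → v = √(2gh) = √(2×7.2×31) = 21.13 m/s = 69.32 ft/s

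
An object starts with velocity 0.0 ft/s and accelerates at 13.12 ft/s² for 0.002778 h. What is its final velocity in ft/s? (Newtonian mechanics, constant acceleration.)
v = v₀ + at (with unit conversion) = 131.2 ft/s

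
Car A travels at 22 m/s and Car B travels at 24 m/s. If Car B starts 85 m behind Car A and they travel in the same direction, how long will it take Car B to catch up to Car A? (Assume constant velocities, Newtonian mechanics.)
Relative speed: v_rel = 24 - 22 = 2 m/s
Time to catch: t = d₀/v_rel = 85/2 = 42.5 s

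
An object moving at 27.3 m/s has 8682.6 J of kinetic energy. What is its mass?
KE = ½mv² → m = 2KE/v² = 2×8682.6/27.3² = 23.3 kg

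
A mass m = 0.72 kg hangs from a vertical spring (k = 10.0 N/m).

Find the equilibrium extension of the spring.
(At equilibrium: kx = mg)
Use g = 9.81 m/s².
x_eq = mg/k = 0.72×9.81/10.0 = 0.7063 m = 70.63 cm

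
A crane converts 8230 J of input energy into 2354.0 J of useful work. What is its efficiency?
η = W_out/W_in = 2354.0/8230 = 0.286 = 28.6%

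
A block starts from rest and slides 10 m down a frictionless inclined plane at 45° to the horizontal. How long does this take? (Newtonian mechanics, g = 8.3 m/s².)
a = g sin(θ) = 8.3 × sin(45°) = 5.87 m/s²
t = √(2d/a) = √(2 × 10 / 5.87) = 1.85 s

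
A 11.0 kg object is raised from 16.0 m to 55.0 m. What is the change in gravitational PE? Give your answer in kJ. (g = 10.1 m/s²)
ΔPE = mg(h₂ − h₁) = 11 kg × 10.1 m/s² × (55 − 16) m = 4333 J = 4.333 kJ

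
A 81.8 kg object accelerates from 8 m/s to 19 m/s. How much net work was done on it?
W_net = ΔKE = ½m(v₂² − v₁²) = ½×81.8×(19² − 8²) = 12147.3 J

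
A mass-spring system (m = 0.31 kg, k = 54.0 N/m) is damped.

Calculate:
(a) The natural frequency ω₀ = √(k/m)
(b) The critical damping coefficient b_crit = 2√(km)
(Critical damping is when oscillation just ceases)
ω₀ = √(k/m) = √(54.0/0.31) = 13.2 rad/s
b_crit = 2√(km) = 2√(54.0×0.31) = 8.183 kg/s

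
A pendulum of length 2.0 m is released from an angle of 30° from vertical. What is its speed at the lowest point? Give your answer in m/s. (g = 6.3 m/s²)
h = L(1 − cosθ) = 2.0×(1 − cos30°) = 0.2679 m
v = √(2gh) = √(2×6.3×0.2679) = 1.837 m/s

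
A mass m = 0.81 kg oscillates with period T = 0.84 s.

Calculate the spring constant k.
T = 2π√(m/k) → k = m(2π/T)² = 0.81×(2π/0.84)² = 45.32 N/m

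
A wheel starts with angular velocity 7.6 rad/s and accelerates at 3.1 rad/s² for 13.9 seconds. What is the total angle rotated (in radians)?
θ = ω₀t + ½αt² = 7.6×13.9 + ½×3.1×13.9² = 405.12 rad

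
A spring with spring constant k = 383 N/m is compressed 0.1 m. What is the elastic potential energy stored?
PE = ½kx² = ½×383×0.1² = 1.915 J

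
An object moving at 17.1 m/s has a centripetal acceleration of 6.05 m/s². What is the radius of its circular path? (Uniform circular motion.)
r = v²/a_c = 17.1²/6.05 = 48.33 m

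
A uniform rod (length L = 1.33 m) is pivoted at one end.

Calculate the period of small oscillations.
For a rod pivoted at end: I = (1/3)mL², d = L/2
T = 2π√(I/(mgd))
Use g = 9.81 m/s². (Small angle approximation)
I/m = (1/3)L² = 0.5896 m²; d = L/2 = 0.665 m
T = 2π√(I/(mgd)) = 2π√(0.5896/(9.81×0.665)) = 1.889 s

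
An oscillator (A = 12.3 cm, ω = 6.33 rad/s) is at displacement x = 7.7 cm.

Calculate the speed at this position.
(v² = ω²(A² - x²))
v = ω√(A² − x²) = 6.33×√(0.123² − 0.077²) = 0.6072 m/s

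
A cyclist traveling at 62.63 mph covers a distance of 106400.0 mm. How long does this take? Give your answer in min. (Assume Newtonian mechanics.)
t = d/v (with unit conversion) = 0.06334 min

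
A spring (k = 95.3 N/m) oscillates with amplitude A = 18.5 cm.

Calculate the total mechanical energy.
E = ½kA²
E = ½kA² = ½×95.3×(0.185)² = 1.631 J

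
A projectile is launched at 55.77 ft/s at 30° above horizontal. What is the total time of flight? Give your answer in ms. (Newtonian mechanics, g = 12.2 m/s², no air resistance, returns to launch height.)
T = 2v₀sin(θ)/g (with unit conversion) = 1393.0 ms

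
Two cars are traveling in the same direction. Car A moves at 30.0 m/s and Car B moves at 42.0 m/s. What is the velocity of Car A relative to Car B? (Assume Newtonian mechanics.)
v_rel = v_A - v_B = 30.0 - 42.0 = -12.0 m/s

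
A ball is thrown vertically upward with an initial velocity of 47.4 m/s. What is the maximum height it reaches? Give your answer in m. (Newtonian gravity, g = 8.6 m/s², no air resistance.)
h_max = v₀²/(2g) = 130.6 m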